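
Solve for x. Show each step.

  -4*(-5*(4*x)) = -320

Step 1. [-4*(-5*(4*x)) = -320] divide by the outer -4, so div: -5*(4*x) = 80.
Step 2. [-5*(4*x) = 80] -5·(inner) — divide through by -5. So div: 4*x = -16.
Step 3. [4*x = -16] divide by the outer 4 ⇒ div: x = -4.

Answer: x ∈ {-4}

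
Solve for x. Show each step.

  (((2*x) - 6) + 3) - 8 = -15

Step 1. [(((2*x) - 6) + 3) - 8 = -15] the outer -8 inverts by adding 8. So sub: ((2*x) - 6) + 3 = -7.
Step 2. [((2*x) - 6) + 3 = -7] peel the +3: subtract 3 from each side ⇒ sub: (2*x) - 6 = -10.
Step 3. [(2*x) - 6 = -10] the outer -6 inverts by adding 6. So sub: 2*x = -4.
Step 4. [2*x = -4] 2 out front; divide by 2 ⇒ div: x = -2.

Answer: x ∈ {-2}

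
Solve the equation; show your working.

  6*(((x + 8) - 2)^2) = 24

Step 1. [6*(((x + 8) - 2)^2) = 24] divide by the outer 6 ⇒ div: ((x + 8) - 2)^2 = 4.
Step 2. [((x + 8) - 2)^2 = 4] √ both sides: 4 ≥ 0 gives two branches, so sqrt: (x + 8) - 2 = 2 or -2.
Step 3. [(x + 8) - 2 = 2 or -2] 2 comes off first (add 2) ⇒ sub: x + 8 = 4 or 0.
Step 4. [x + 8 = 4 or 0] peel the +8: subtract 8 from each side, so sub: x = -4 or -8.

Answer: x ∈ {-8, -4}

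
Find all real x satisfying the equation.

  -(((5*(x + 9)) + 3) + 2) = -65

Step 1. [-(((5*(x + 9)) + 3) + 2) = -65] LHS negated; negate both sides ⇒ neg: ((5*(x + 9)) + 3) + 2 = 65.
Step 2. [((5*(x + 9)) + 3) + 2 = 65] subtract 2: x sits inside (… + 2). So sub: (5*(x + 9)) + 3 = 63.
Step 3. [(5*(x + 9)) + 3 = 63] subtract 3: x sits inside (… + 3), so sub: 5*(x + 9) = 60.
Step 4. [5*(x + 9) = 60] leading coefficient 5: divide by 5, so div: x + 9 = 12.
Step 5. [x + 9 = 12] the outer +9 inverts by subtracting 9 ⇒ sub: x = 3.

Answer: x ∈ {3}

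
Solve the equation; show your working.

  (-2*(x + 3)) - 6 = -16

Step 1. [(-2*(x + 3)) - 6 = -16] -2 | LHS and -2 | -16: pull -2 out, so factor: (x + 3) + 3 = 8.
Step 2. [(x + 3) + 3 = 8] 3 comes off first (subtract 3) ⇒ sub: x + 3 = 5.
Step 3. [x + 3 = 5] +3 is outermost — subtract 3 both sides. So sub: x = 2.

Answer: x ∈ {2}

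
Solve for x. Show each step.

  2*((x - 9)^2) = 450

Step 1. [2*((x - 9)^2) = 450] leading coefficient 2: divide by 2. So div: (x - 9)^2 = 225.
Step 2. [(x - 9)^2 = 225] LHS squared, RHS 225 ≥ 0: apply √ (±). So sqrt: x - 9 = 15 or -15.
Step 3. [x - 9 = 15 or -15] -9 is outermost — add 9 both sides, so sub: x = 24 or -6.

Answer: x ∈ {-6, 24}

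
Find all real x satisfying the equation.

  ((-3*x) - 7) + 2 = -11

Step 1. [((-3*x) - 7) + 2 = -11] subtract 2: x sits inside (… + 2) ⇒ sub: (-3*x) - 7 = -13.
Step 2. [(-3*x) - 7 = -13] add 7: x sits inside (… - 7). So sub: -3*x = -6.
Step 3. [-3*x = -6] -3·(inner) — divide through by -3, so div: x = 2.

Answer: x ∈ {2}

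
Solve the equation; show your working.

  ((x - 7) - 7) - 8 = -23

Step 1. [((x - 7) - 7) - 8 = -23] add 8: x sits inside (… - 8) ⇒ sub: (x - 7) - 7 = -15.
Step 2. [(x - 7) - 7 = -15] 7 comes off first (add 7) ⇒ sub: x - 7 = -8.
Step 3. [x - 7 = -8] the outer -7 inverts by adding 7. So sub: x = -1.

Answer: x ∈ {-1}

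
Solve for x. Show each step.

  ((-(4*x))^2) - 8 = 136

Step 1. [((-(4*x))^2) - 8 = 136] add 8: x sits inside (… - 8), so sub: (-(4*x))^2 = 144.
Step 2. [(-(4*x))^2 = 144] √ both sides: 144 ≥ 0 gives two branches ⇒ sqrt: -(4*x) = 12 or -12.
Step 3. [-(4*x) = 12 or -12] LHS negated; negate both sides. So neg: 4*x = -12 or 12.
Step 4. [4*x = -12 or 12] LHS = 4·(…); ÷4 both sides, so div: x = -3 or 3.

Answer: x ∈ {-3, 3}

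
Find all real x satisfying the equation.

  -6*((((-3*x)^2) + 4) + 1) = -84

Step 1. [-6*((((-3*x)^2) + 4) + 1) = -84] divide by the outer -6, so div: (((-3*x)^2) + 4) + 1 = 14.
Step 2. [(((-3*x)^2) + 4) + 1 = 14] +1 is outermost — subtract 1 both sides. So sub: ((-3*x)^2) + 4 = 13.
Step 3. [((-3*x)^2) + 4 = 13] subtract 4: x sits inside (… + 4). So sub: (-3*x)^2 = 9.
Step 4. [(-3*x)^2 = 9] 9 ≥ 0, LHS is (·)² — take ±√. So sqrt: -3*x = 3 or -3.
Step 5. [-3*x = 3 or -3] -3·(inner) — divide through by -3, so div: x = -1 or 1.

Answer: x ∈ {-1, 1}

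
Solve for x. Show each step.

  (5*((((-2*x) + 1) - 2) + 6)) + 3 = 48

Step 1. [(5*((((-2*x) + 1) - 2) + 6)) + 3 = 48] peel the +3: subtract 3 from each side. So sub: 5*((((-2*x) + 1) - 2) + 6) = 45.
Step 2. [5*((((-2*x) + 1) - 2) + 6) = 45] leading coefficient 5: divide by 5. So div: (((-2*x) + 1) - 2) + 6 = 9.
Step 3. [(((-2*x) + 1) - 2) + 6 = 9] subtract 6: x sits inside (… + 6), so sub: ((-2*x) + 1) - 2 = 3.
Step 4. [((-2*x) + 1) - 2 = 3] peel the -2: add 2 from each side, so sub: (-2*x) + 1 = 5.
Step 5. [(-2*x) + 1 = 5] the outer +1 inverts by subtracting 1, so sub: -2*x = 4.
Step 6. [-2*x = 4] -2·(inner) — divide through by -2. So div: x = -2.

Answer: x ∈ {-2}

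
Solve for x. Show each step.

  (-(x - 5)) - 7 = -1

Step 1. [(-(x - 5)) - 7 = -1] 7 comes off first (add 7) ⇒ sub: -(x - 5) = 6.
Step 2. [-(x - 5) = 6] leading − — multiply by −1, so neg: x - 5 = -6.
Step 3. [x - 5 = -6] the outer -5 inverts by adding 5, so sub: x = -1.

Answer: x ∈ {-1}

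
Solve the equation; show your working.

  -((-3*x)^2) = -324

Step 1. [-((-3*x)^2) = -324] leading − — multiply by −1, so neg: (-3*x)^2 = 324.
Step 2. [(-3*x)^2 = 324] √ both sides: 324 ≥ 0 gives two branches, so sqrt: -3*x = 18 or -18.
Step 3. [-3*x = 18 or -18] LHS = -3·(…); ÷-3 both sides, so div: x = -6 or 6.

Answer: x ∈ {-6, 6}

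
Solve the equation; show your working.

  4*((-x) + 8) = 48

Step 1. [4*((-x) + 8) = 48] LHS = 4·(…); ÷4 both sides. So div: (-x) + 8 = 12.
Step 2. [(-x) + 8 = 12] the outer +8 inverts by subtracting 8. So sub: -x = 4.
Step 3. [-x = 4] leading − — multiply by −1. So neg: x = -4.

Answer: x ∈ {-4}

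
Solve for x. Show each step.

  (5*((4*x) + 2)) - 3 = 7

Step 1. [(5*((4*x) + 2)) - 3 = 7] -3 is outermost — add 3 both sides. So sub: 5*((4*x) + 2) = 10.
Step 2. [5*((4*x) + 2) = 10] divide by the outer 5 ⇒ div: (4*x) + 2 = 2.
Step 3. [(4*x) + 2 = 2] 2 comes off first (subtract 2) ⇒ sub: 4*x = 0.
Step 4. [4*x = 0] 4 out front; divide by 4. So div: x = 0.

Answer: x ∈ {0}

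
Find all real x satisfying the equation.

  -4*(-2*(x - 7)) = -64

Step 1. [-4*(-2*(x - 7)) = -64] leading coefficient -4: divide by -4 ⇒ div: -2*(x - 7) = 16.
Step 2. [-2*(x - 7) = 16] leading coefficient -2: divide by -2. So div: x - 7 = -8.
Step 3. [x - 7 = -8] the outer -7 inverts by adding 7. So sub: x = -1.

Answer: x ∈ {-1}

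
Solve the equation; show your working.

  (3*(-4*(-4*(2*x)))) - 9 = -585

Step 1. [(3*(-4*(-4*(2*x)))) - 9 = -585] 3 divides every term; factor it out ⇒ factor: (-4*(-4*(2*x))) - 3 = -195.
Step 2. [(-4*(-4*(2*x))) - 3 = -195] peel the -3: add 3 from each side, so sub: -4*(-4*(2*x)) = -192.
Step 3. [-4*(-4*(2*x)) = -192] LHS = -4·(…); ÷-4 both sides, so div: -4*(2*x) = 48.
Step 4. [-4*(2*x) = 48] leading coefficient -4: divide by -4, so div: 2*x = -12.
Step 5. [2*x = -12] leading coefficient 2: divide by 2, so div: x = -6.

Answer: x ∈ {-6}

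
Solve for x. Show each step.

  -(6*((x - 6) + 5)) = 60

Step 1. [-(6*((x - 6) + 5)) = 60] LHS negated; negate both sides. So neg: 6*((x - 6) + 5) = -60.
Step 2. [6*((x - 6) + 5) = -60] leading coefficient 6: divide by 6 ⇒ div: (x - 6) + 5 = -10.
Step 3. [(x - 6) + 5 = -10] subtract 5: x sits inside (… + 5), so sub: x - 6 = -15.
Step 4. [x - 6 = -15] -6 is outermost — add 6 both sides. So sub: x = -9.

Answer: x ∈ {-9}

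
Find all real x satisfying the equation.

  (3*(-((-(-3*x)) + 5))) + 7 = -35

Step 1. [(3*(-((-(-3*x)) + 5))) + 7 = -35] the outer +7 inverts by subtracting 7, so sub: 3*(-((-(-3*x)) + 5)) = -42.
Step 2. [3*(-((-(-3*x)) + 5)) = -42] divide by the outer 3 ⇒ div: -((-(-3*x)) + 5) = -14.
Step 3. [-((-(-3*x)) + 5) = -14] flip signs both sides, so neg: (-(-3*x)) + 5 = 14.
Step 4. [(-(-3*x)) + 5 = 14] +5 is outermost — subtract 5 both sides. So sub: -(-3*x) = 9.
Step 5. [-(-3*x) = 9] leading − — multiply by −1 ⇒ neg: -3*x = -9.
Step 6. [-3*x = -9] divide by the outer -3. So div: x = 3.

Answer: x ∈ {3}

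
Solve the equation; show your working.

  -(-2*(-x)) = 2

Step 1. [-(-2*(-x)) = 2] LHS negated; negate both sides, so neg: -2*(-x) = -2.
Step 2. [-2*(-x) = -2] leading coefficient -2: divide by -2, so div: -x = 1.
Step 3. [-x = 1] flip signs both sides, so neg: x = -1.

Answer: x ∈ {-1}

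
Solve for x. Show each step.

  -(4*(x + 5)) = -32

Step 1. [-(4*(x + 5)) = -32] leading − — multiply by −1. So neg: 4*(x + 5) = 32.
Step 2. [4*(x + 5) = 32] divide by the outer 4 ⇒ div: x + 5 = 8.
Step 3. [x + 5 = 8] 5 comes off first (subtract 5). So sub: x = 3.

Answer: x ∈ {3}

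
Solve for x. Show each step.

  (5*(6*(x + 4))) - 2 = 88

Step 1. [(5*(6*(x + 4))) - 2 = 88] -2 is outermost — add 2 both sides, so sub: 5*(6*(x + 4)) = 90.
Step 2. [5*(6*(x + 4)) = 90] 5 out front; divide by 5, so div: 6*(x + 4) = 18.
Step 3. [6*(x + 4) = 18] 6·(inner) — divide through by 6, so div: x + 4 = 3.
Step 4. [x + 4 = 3] 4 comes off first (subtract 4), so sub: x = -1.

Answer: x ∈ {-1}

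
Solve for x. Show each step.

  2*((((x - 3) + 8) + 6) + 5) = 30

Step 1. [2*((((x - 3) + 8) + 6) + 5) = 30] LHS = 2·(…); ÷2 both sides, so div: (((x - 3) + 8) + 6) + 5 = 15.
Step 2. [(((x - 3) + 8) + 6) + 5 = 15] 5 comes off first (subtract 5). So sub: ((x - 3) + 8) + 6 = 10.
Step 3. [((x - 3) + 8) + 6 = 10] 6 comes off first (subtract 6), so sub: (x - 3) + 8 = 4.
Step 4. [(x - 3) + 8 = 4] +8 is outermost — subtract 8 both sides, so sub: x - 3 = -4.
Step 5. [x - 3 = -4] peel the -3: add 3 from each side. So sub: x = -1.

Answer: x ∈ {-1}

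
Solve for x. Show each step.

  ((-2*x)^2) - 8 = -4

Step 1. [((-2*x)^2) - 8 = -4] peel the -8: add 8 from each side. So sub: (-2*x)^2 = 4.
Step 2. [(-2*x)^2 = 4] √ both sides: 4 ≥ 0 gives two branches ⇒ sqrt: -2*x = 2 or -2.
Step 3. [-2*x = 2 or -2] LHS = -2·(…); ÷-2 both sides ⇒ div: x = -1 or 1.

Answer: x ∈ {-1, 1}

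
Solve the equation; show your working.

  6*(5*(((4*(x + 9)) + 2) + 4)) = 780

Step 1. [6*(5*(((4*(x + 9)) + 2) + 4)) = 780] 6 out front; divide by 6 ⇒ div: 5*(((4*(x + 9)) + 2) + 4) = 130.
Step 2. [5*(((4*(x + 9)) + 2) + 4) = 130] divide by the outer 5, so div: ((4*(x + 9)) + 2) + 4 = 26.
Step 3. [((4*(x + 9)) + 2) + 4 = 26] subtract 4: x sits inside (… + 4). So sub: (4*(x + 9)) + 2 = 22.
Step 4. [(4*(x + 9)) + 2 = 22] +2 is outermost — subtract 2 both sides. So sub: 4*(x + 9) = 20.
Step 5. [4*(x + 9) = 20] divide by the outer 4 ⇒ div: x + 9 = 5.
Step 6. [x + 9 = 5] +9 is outermost — subtract 9 both sides. So sub: x = -4.

Answer: x ∈ {-4}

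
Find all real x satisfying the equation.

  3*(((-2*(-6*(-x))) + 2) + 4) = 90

Step 1. [3*(((-2*(-6*(-x))) + 2) + 4) = 90] 3·(inner) — divide through by 3. So div: ((-2*(-6*(-x))) + 2) + 4 = 30.
Step 2. [((-2*(-6*(-x))) + 2) + 4 = 30] +4 is outermost — subtract 4 both sides ⇒ sub: (-2*(-6*(-x))) + 2 = 26.
Step 3. [(-2*(-6*(-x))) + 2 = 26] +2 is outermost — subtract 2 both sides ⇒ sub: -2*(-6*(-x)) = 24.
Step 4. [-2*(-6*(-x)) = 24] divide by the outer -2 ⇒ div: -6*(-x) = -12.
Step 5. [-6*(-x) = -12] divide by the outer -6 ⇒ div: -x = 2.
Step 6. [-x = 2] LHS negated; negate both sides, so neg: x = -2.

Answer: x ∈ {-2}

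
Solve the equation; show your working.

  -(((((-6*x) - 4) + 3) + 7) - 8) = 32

Step 1. [-(((((-6*x) - 4) + 3) + 7) - 8) = 32] flip signs both sides. So neg: ((((-6*x) - 4) + 3) + 7) - 8 = -32.
Step 2. [((((-6*x) - 4) + 3) + 7) - 8 = -32] the outer -8 inverts by adding 8 ⇒ sub: (((-6*x) - 4) + 3) + 7 = -24.
Step 3. [(((-6*x) - 4) + 3) + 7 = -24] subtract 7: x sits inside (… + 7), so sub: ((-6*x) - 4) + 3 = -31.
Step 4. [((-6*x) - 4) + 3 = -31] +3 is outermost — subtract 3 both sides. So sub: (-6*x) - 4 = -34.
Step 5. [(-6*x) - 4 = -34] peel the -4: add 4 from each side ⇒ sub: -6*x = -30.
Step 6. [-6*x = -30] leading coefficient -6: divide by -6, so div: x = 5.

Answer: x ∈ {5}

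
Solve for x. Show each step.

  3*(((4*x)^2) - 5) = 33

Step 1. [3*(((4*x)^2) - 5) = 33] 3·(inner) — divide through by 3, so div: ((4*x)^2) - 5 = 11.
Step 2. [((4*x)^2) - 5 = 11] add 5: x sits inside (… - 5) ⇒ sub: (4*x)^2 = 16.
Step 3. [(4*x)^2 = 16] 16 ≥ 0, LHS is (·)² — take ±√, so sqrt: 4*x = 4 or -4.
Step 4. [4*x = 4 or -4] 4·(inner) — divide through by 4 ⇒ div: x = 1 or -1.

Answer: x ∈ {-1, 1}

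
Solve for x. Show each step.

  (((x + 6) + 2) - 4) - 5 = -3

Step 1. [(((x + 6) + 2) - 4) - 5 = -3] peel the -5: add 5 from each side ⇒ sub: ((x + 6) + 2) - 4 = 2.
Step 2. [((x + 6) + 2) - 4 = 2] 4 comes off first (add 4), so sub: (x + 6) + 2 = 6.
Step 3. [(x + 6) + 2 = 6] peel the +2: subtract 2 from each side. So sub: x + 6 = 4.
Step 4. [x + 6 = 4] subtract 6: x sits inside (… + 6). So sub: x = -2.

Answer: x ∈ {-2}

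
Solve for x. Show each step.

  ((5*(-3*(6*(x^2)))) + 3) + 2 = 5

Step 1. [((5*(-3*(6*(x^2)))) + 3) + 2 = 5] 2 comes off first (subtract 2). So sub: (5*(-3*(6*(x^2)))) + 3 = 3.
Step 2. [(5*(-3*(6*(x^2)))) + 3 = 3] peel the +3: subtract 3 from each side ⇒ sub: 5*(-3*(6*(x^2))) = 0.
Step 3. [5*(-3*(6*(x^2))) = 0] LHS = 5·(…); ÷5 both sides. So div: -3*(6*(x^2)) = 0.
Step 4. [-3*(6*(x^2)) = 0] -3·(inner) — divide through by -3. So div: 6*(x^2) = 0.
Step 5. [6*(x^2) = 0] leading coefficient 6: divide by 6, so div: x^2 = 0.
Step 6. [x^2 = 0] LHS squared, RHS 0 ≥ 0: apply √ (±). So sqrt: x = 0.

Answer: x ∈ {0}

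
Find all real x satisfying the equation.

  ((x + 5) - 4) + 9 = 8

Step 1. [((x + 5) - 4) + 9 = 8] 9 comes off first (subtract 9), so sub: (x + 5) - 4 = -1.
Step 2. [(x + 5) - 4 = -1] add 4: x sits inside (… - 4), so sub: x + 5 = 3.
Step 3. [x + 5 = 3] subtract 5: x sits inside (… + 5). So sub: x = -2.

Answer: x ∈ {-2}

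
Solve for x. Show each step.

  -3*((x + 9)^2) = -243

Step 1. [-3*((x + 9)^2) = -243] -3 out front; divide by -3, so div: (x + 9)^2 = 81.
Step 2. [(x + 9)^2 = 81] LHS squared, RHS 81 ≥ 0: apply √ (±). So sqrt: x + 9 = 9 or -9.
Step 3. [x + 9 = 9 or -9] peel the +9: subtract 9 from each side, so sub: x = 0 or -18.

Answer: x ∈ {-18, 0}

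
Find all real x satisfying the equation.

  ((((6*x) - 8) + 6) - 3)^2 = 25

Step 1. [((((6*x) - 8) + 6) - 3)^2 = 25] 25 ≥ 0, LHS is (·)² — take ±√. So sqrt: (((6*x) - 8) + 6) - 3 = 5 or -5.
Step 2. [(((6*x) - 8) + 6) - 3 = 5 or -5] the outer -3 inverts by adding 3 ⇒ sub: ((6*x) - 8) + 6 = 8 or -2.
Step 3. [((6*x) - 8) + 6 = 8 or -2] 6 comes off first (subtract 6) ⇒ sub: (6*x) - 8 = 2 or -8.
Step 4. [(6*x) - 8 = 2 or -8] add 8: x sits inside (… - 8), so sub: 6*x = 10 or 0.
Step 5. [6*x = 10 or 0] 6 out front; divide by 6. So div: x = 5/3 or 0.

Answer: x ∈ {0, 5/3}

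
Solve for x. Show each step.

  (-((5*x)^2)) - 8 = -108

Step 1. [(-((5*x)^2)) - 8 = -108] peel the -8: add 8 from each side ⇒ sub: -((5*x)^2) = -100.
Step 2. [-((5*x)^2) = -100] leading − — multiply by −1, so neg: (5*x)^2 = 100.
Step 3. [(5*x)^2 = 100] 100 ≥ 0, LHS is (·)² — take ±√ ⇒ sqrt: 5*x = 10 or -10.
Step 4. [5*x = 10 or -10] LHS = 5·(…); ÷5 both sides ⇒ div: x = 2 or -2.

Answer: x ∈ {-2, 2}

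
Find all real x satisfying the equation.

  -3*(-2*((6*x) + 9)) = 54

Step 1. [-3*(-2*((6*x) + 9)) = 54] leading coefficient -3: divide by -3. So div: -2*((6*x) + 9) = -18.
Step 2. [-2*((6*x) + 9) = -18] LHS = -2·(…); ÷-2 both sides, so div: (6*x) + 9 = 9.
Step 3. [(6*x) + 9 = 9] peel the +9: subtract 9 from each side, so sub: 6*x = 0.
Step 4. [6*x = 0] divide by the outer 6. So div: x = 0.

Answer: x ∈ {0}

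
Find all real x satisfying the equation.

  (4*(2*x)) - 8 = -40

Step 1. [(4*(2*x)) - 8 = -40] common factor 4 (LHS and -40) — divide through, so factor: (2*x) - 2 = -10.
Step 2. [(2*x) - 2 = -10] -2 is outermost — add 2 both sides. So sub: 2*x = -8.
Step 3. [2*x = -8] LHS = 2·(…); ÷2 both sides, so div: x = -4.

Answer: x ∈ {-4}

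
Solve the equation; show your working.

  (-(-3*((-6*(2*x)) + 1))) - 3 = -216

Step 1. [(-(-3*((-6*(2*x)) + 1))) - 3 = -216] peel the -3: add 3 from each side, so sub: -(-3*((-6*(2*x)) + 1)) = -213.
Step 2. [-(-3*((-6*(2*x)) + 1)) = -213] LHS negated; negate both sides ⇒ neg: -3*((-6*(2*x)) + 1) = 213.
Step 3. [-3*((-6*(2*x)) + 1) = 213] -3·(inner) — divide through by -3. So div: (-6*(2*x)) + 1 = -71.
Step 4. [(-6*(2*x)) + 1 = -71] 1 comes off first (subtract 1), so sub: -6*(2*x) = -72.
Step 5. [-6*(2*x) = -72] -6 out front; divide by -6. So div: 2*x = 12.
Step 6. [2*x = 12] 2 out front; divide by 2, so div: x = 6.

Answer: x ∈ {6}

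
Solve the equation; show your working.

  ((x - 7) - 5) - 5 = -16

Step 1. [((x - 7) - 5) - 5 = -16] peel the -5: add 5 from each side. So sub: (x - 7) - 5 = -11.
Step 2. [(x - 7) - 5 = -11] the outer -5 inverts by adding 5, so sub: x - 7 = -6.
Step 3. [x - 7 = -6] add 7: x sits inside (… - 7) ⇒ sub: x = 1.

Answer: x ∈ {1}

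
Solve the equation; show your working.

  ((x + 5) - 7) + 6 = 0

Step 1. [((x + 5) - 7) + 6 = 0] subtract 6: x sits inside (… + 6). So sub: (x + 5) - 7 = -6.
Step 2. [(x + 5) - 7 = -6] add 7: x sits inside (… - 7) ⇒ sub: x + 5 = 1.
Step 3. [x + 5 = 1] peel the +5: subtract 5 from each side ⇒ sub: x = -4.

Answer: x ∈ {-4}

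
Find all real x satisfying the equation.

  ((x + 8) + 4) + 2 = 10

Step 1. [((x + 8) + 4) + 2 = 10] +2 is outermost — subtract 2 both sides ⇒ sub: (x + 8) + 4 = 8.
Step 2. [(x + 8) + 4 = 8] peel the +4: subtract 4 from each side, so sub: x + 8 = 4.
Step 3. [x + 8 = 4] subtract 8: x sits inside (… + 8). So sub: x = -4.

Answer: x ∈ {-4}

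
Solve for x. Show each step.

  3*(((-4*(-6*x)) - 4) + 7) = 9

Step 1. [3*(((-4*(-6*x)) - 4) + 7) = 9] 3 out front; divide by 3 ⇒ div: ((-4*(-6*x)) - 4) + 7 = 3.
Step 2. [((-4*(-6*x)) - 4) + 7 = 3] 7 comes off first (subtract 7), so sub: (-4*(-6*x)) - 4 = -4.
Step 3. [(-4*(-6*x)) - 4 = -4] peel the -4: add 4 from each side ⇒ sub: -4*(-6*x) = 0.
Step 4. [-4*(-6*x) = 0] divide by the outer -4. So div: -6*x = 0.
Step 5. [-6*x = 0] divide by the outer -6 ⇒ div: x = 0.

Answer: x ∈ {0}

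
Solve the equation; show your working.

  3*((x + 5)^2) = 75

Step 1. [3*((x + 5)^2) = 75] divide by the outer 3 ⇒ div: (x + 5)^2 = 25.
Step 2. [(x + 5)^2 = 25] √ both sides: 25 ≥ 0 gives two branches, so sqrt: x + 5 = 5 or -5.
Step 3. [x + 5 = 5 or -5] peel the +5: subtract 5 from each side, so sub: x = 0 or -10.

Answer: x ∈ {-10, 0}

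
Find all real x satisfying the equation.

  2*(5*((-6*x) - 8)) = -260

Step 1. [2*(5*((-6*x) - 8)) = -260] 2·(inner) — divide through by 2, so div: 5*((-6*x) - 8) = -130.
Step 2. [5*((-6*x) - 8) = -130] 5·(inner) — divide through by 5. So div: (-6*x) - 8 = -26.
Step 3. [(-6*x) - 8 = -26] -8 is outermost — add 8 both sides, so sub: -6*x = -18.
Step 4. [-6*x = -18] leading coefficient -6: divide by -6. So div: x = 3.

Answer: x ∈ {3}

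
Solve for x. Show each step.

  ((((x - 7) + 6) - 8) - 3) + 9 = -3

Step 1. [((((x - 7) + 6) - 8) - 3) + 9 = -3] +9 is outermost — subtract 9 both sides. So sub: (((x - 7) + 6) - 8) - 3 = -12.
Step 2. [(((x - 7) + 6) - 8) - 3 = -12] -3 is outermost — add 3 both sides ⇒ sub: ((x - 7) + 6) - 8 = -9.
Step 3. [((x - 7) + 6) - 8 = -9] the outer -8 inverts by adding 8, so sub: (x - 7) + 6 = -1.
Step 4. [(x - 7) + 6 = -1] subtract 6: x sits inside (… + 6). So sub: x - 7 = -7.
Step 5. [x - 7 = -7] add 7: x sits inside (… - 7), so sub: x = 0.

Answer: x ∈ {0}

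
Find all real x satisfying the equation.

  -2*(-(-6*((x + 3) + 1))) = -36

Step 1. [-2*(-(-6*((x + 3) + 1))) = -36] -2·(inner) — divide through by -2. So div: -(-6*((x + 3) + 1)) = 18.
Step 2. [-(-6*((x + 3) + 1)) = 18] leading − — multiply by −1 ⇒ neg: -6*((x + 3) + 1) = -18.
Step 3. [-6*((x + 3) + 1) = -18] -6 out front; divide by -6. So div: (x + 3) + 1 = 3.
Step 4. [(x + 3) + 1 = 3] 1 comes off first (subtract 1) ⇒ sub: x + 3 = 2.
Step 5. [x + 3 = 2] 3 comes off first (subtract 3) ⇒ sub: x = -1.

Answer: x ∈ {-1}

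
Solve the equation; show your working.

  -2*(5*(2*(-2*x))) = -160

Step 1. [-2*(5*(2*(-2*x))) = -160] divide by the outer -2. So div: 5*(2*(-2*x)) = 80.
Step 2. [5*(2*(-2*x)) = 80] LHS = 5·(…); ÷5 both sides, so div: 2*(-2*x) = 16.
Step 3. [2*(-2*x) = 16] divide by the outer 2. So div: -2*x = 8.
Step 4. [-2*x = 8] -2 out front; divide by -2 ⇒ div: x = -4.

Answer: x ∈ {-4}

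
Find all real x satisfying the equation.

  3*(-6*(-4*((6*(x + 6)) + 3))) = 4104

Step 1. [3*(-6*(-4*((6*(x + 6)) + 3))) = 4104] 3 out front; divide by 3. So div: -6*(-4*((6*(x + 6)) + 3)) = 1368.
Step 2. [-6*(-4*((6*(x + 6)) + 3)) = 1368] -6·(inner) — divide through by -6, so div: -4*((6*(x + 6)) + 3) = -228.
Step 3. [-4*((6*(x + 6)) + 3) = -228] leading coefficient -4: divide by -4 ⇒ div: (6*(x + 6)) + 3 = 57.
Step 4. [(6*(x + 6)) + 3 = 57] +3 is outermost — subtract 3 both sides. So sub: 6*(x + 6) = 54.
Step 5. [6*(x + 6) = 54] LHS = 6·(…); ÷6 both sides, so div: x + 6 = 9.
Step 6. [x + 6 = 9] the outer +6 inverts by subtracting 6 ⇒ sub: x = 3.

Answer: x ∈ {3}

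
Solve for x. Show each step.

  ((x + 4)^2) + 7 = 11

Step 1. [((x + 4)^2) + 7 = 11] the outer +7 inverts by subtracting 7. So sub: (x + 4)^2 = 4.
Step 2. [(x + 4)^2 = 4] 4 ≥ 0, LHS is (·)² — take ±√, so sqrt: x + 4 = 2 or -2.
Step 3. [x + 4 = 2 or -2] +4 is outermost — subtract 4 both sides, so sub: x = -2 or -6.

Answer: x ∈ {-6, -2}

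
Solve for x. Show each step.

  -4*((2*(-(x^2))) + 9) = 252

Step 1. [-4*((2*(-(x^2))) + 9) = 252] -4 out front; divide by -4 ⇒ div: (2*(-(x^2))) + 9 = -63.
Step 2. [(2*(-(x^2))) + 9 = -63] the outer +9 inverts by subtracting 9. So sub: 2*(-(x^2)) = -72.
Step 3. [2*(-(x^2)) = -72] 2 out front; divide by 2, so div: -(x^2) = -36.
Step 4. [-(x^2) = -36] flip signs both sides ⇒ neg: x^2 = 36.
Step 5. [x^2 = 36] 36 ≥ 0, LHS is (·)² — take ±√ ⇒ sqrt: x = 6 or -6.

Answer: x ∈ {-6, 6}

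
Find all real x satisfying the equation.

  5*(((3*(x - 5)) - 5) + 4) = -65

Step 1. [5*(((3*(x - 5)) - 5) + 4) = -65] 5 out front; divide by 5. So div: ((3*(x - 5)) - 5) + 4 = -13.
Step 2. [((3*(x - 5)) - 5) + 4 = -13] 4 comes off first (subtract 4) ⇒ sub: (3*(x - 5)) - 5 = -17.
Step 3. [(3*(x - 5)) - 5 = -17] the outer -5 inverts by adding 5 ⇒ sub: 3*(x - 5) = -12.
Step 4. [3*(x - 5) = -12] 3 out front; divide by 3, so div: x - 5 = -4.
Step 5. [x - 5 = -4] peel the -5: add 5 from each side. So sub: x = 1.

Answer: x ∈ {1}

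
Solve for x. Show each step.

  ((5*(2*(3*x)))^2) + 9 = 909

Step 1. [((5*(2*(3*x)))^2) + 9 = 909] peel the +9: subtract 9 from each side ⇒ sub: (5*(2*(3*x)))^2 = 900.
Step 2. [(5*(2*(3*x)))^2 = 900] LHS squared, RHS 900 ≥ 0: apply √ (±) ⇒ sqrt: 5*(2*(3*x)) = 30 or -30.
Step 3. [5*(2*(3*x)) = 30 or -30] leading coefficient 5: divide by 5 ⇒ div: 2*(3*x) = 6 or -6.
Step 4. [2*(3*x) = 6 or -6] 2·(inner) — divide through by 2 ⇒ div: 3*x = 3 or -3.
Step 5. [3*x = 3 or -3] 3 out front; divide by 3, so div: x = 1 or -1.

Answer: x ∈ {-1, 1}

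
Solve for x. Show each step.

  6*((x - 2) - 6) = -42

Step 1. [6*((x - 2) - 6) = -42] 6·(inner) — divide through by 6, so div: (x - 2) - 6 = -7.
Step 2. [(x - 2) - 6 = -7] 6 comes off first (add 6) ⇒ sub: x - 2 = -1.
Step 3. [x - 2 = -1] the outer -2 inverts by adding 2, so sub: x = 1.

Answer: x ∈ {1}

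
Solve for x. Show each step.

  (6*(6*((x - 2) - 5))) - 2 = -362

Step 1. [(6*(6*((x - 2) - 5))) - 2 = -362] -2 is outermost — add 2 both sides, so sub: 6*(6*((x - 2) - 5)) = -360.
Step 2. [6*(6*((x - 2) - 5)) = -360] 6 out front; divide by 6. So div: 6*((x - 2) - 5) = -60.
Step 3. [6*((x - 2) - 5) = -60] 6 out front; divide by 6 ⇒ div: (x - 2) - 5 = -10.
Step 4. [(x - 2) - 5 = -10] 5 comes off first (add 5), so sub: x - 2 = -5.
Step 5. [x - 2 = -5] -2 is outermost — add 2 both sides ⇒ sub: x = -3.

Answer: x ∈ {-3}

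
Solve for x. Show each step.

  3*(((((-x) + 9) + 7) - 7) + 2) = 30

Step 1. [3*(((((-x) + 9) + 7) - 7) + 2) = 30] divide by the outer 3 ⇒ div: ((((-x) + 9) + 7) - 7) + 2 = 10.
Step 2. [((((-x) + 9) + 7) - 7) + 2 = 10] subtract 2: x sits inside (… + 2). So sub: (((-x) + 9) + 7) - 7 = 8.
Step 3. [(((-x) + 9) + 7) - 7 = 8] 7 comes off first (add 7). So sub: ((-x) + 9) + 7 = 15.
Step 4. [((-x) + 9) + 7 = 15] 7 comes off first (subtract 7), so sub: (-x) + 9 = 8.
Step 5. [(-x) + 9 = 8] 9 comes off first (subtract 9). So sub: -x = -1.
Step 6. [-x = -1] flip signs both sides ⇒ neg: x = 1.

Answer: x ∈ {1}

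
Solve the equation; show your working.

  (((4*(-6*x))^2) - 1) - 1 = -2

Step 1. [(((4*(-6*x))^2) - 1) - 1 = -2] add 1: x sits inside (… - 1) ⇒ sub: ((4*(-6*x))^2) - 1 = -1.
Step 2. [((4*(-6*x))^2) - 1 = -1] add 1: x sits inside (… - 1). So sub: (4*(-6*x))^2 = 0.
Step 3. [(4*(-6*x))^2 = 0] 0 ≥ 0, LHS is (·)² — take ±√, so sqrt: 4*(-6*x) = 0.
Step 4. [4*(-6*x) = 0] 4 out front; divide by 4 ⇒ div: -6*x = 0.
Step 5. [-6*x = 0] divide by the outer -6, so div: x = 0.

Answer: x ∈ {0}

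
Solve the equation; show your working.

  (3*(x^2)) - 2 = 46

Step 1. [(3*(x^2)) - 2 = 46] add 2: x sits inside (… - 2). So sub: 3*(x^2) = 48.
Step 2. [3*(x^2) = 48] divide by the outer 3. So div: x^2 = 16.
Step 3. [x^2 = 16] √ both sides: 16 ≥ 0 gives two branches. So sqrt: x = 4 or -4.

Answer: x ∈ {-4, 4}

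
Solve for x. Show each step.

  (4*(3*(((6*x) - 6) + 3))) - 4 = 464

Step 1. [(4*(3*(((6*x) - 6) + 3))) - 4 = 464] -4 is outermost — add 4 both sides. So sub: 4*(3*(((6*x) - 6) + 3)) = 468.
Step 2. [4*(3*(((6*x) - 6) + 3)) = 468] 4·(inner) — divide through by 4, so div: 3*(((6*x) - 6) + 3) = 117.
Step 3. [3*(((6*x) - 6) + 3) = 117] divide by the outer 3 ⇒ div: ((6*x) - 6) + 3 = 39.
Step 4. [((6*x) - 6) + 3 = 39] peel the +3: subtract 3 from each side, so sub: (6*x) - 6 = 36.
Step 5. [(6*x) - 6 = 36] 6 | LHS and 6 | 36: pull 6 out, so factor: x - 1 = 6.
Step 6. [x - 1 = 6] add 1: x sits inside (… - 1), so sub: x = 7.

Answer: x ∈ {7}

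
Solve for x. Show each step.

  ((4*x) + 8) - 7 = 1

Step 1. [((4*x) + 8) - 7 = 1] -7 is outermost — add 7 both sides, so sub: (4*x) + 8 = 8.
Step 2. [(4*x) + 8 = 8] subtract 8: x sits inside (… + 8) ⇒ sub: 4*x = 0.
Step 3. [4*x = 0] 4 out front; divide by 4, so div: x = 0.

Answer: x ∈ {0}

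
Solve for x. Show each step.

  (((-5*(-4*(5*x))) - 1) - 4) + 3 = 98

Step 1. [(((-5*(-4*(5*x))) - 1) - 4) + 3 = 98] +3 is outermost — subtract 3 both sides, so sub: ((-5*(-4*(5*x))) - 1) - 4 = 95.
Step 2. [((-5*(-4*(5*x))) - 1) - 4 = 95] peel the -4: add 4 from each side. So sub: (-5*(-4*(5*x))) - 1 = 99.
Step 3. [(-5*(-4*(5*x))) - 1 = 99] add 1: x sits inside (… - 1) ⇒ sub: -5*(-4*(5*x)) = 100.
Step 4. [-5*(-4*(5*x)) = 100] LHS = -5·(…); ÷-5 both sides. So div: -4*(5*x) = -20.
Step 5. [-4*(5*x) = -20] LHS = -4·(…); ÷-4 both sides ⇒ div: 5*x = 5.
Step 6. [5*x = 5] divide by the outer 5. So div: x = 1.

Answer: x ∈ {1}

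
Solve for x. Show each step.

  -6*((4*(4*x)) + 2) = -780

Step 1. [-6*((4*(4*x)) + 2) = -780] leading coefficient -6: divide by -6. So div: (4*(4*x)) + 2 = 130.
Step 2. [(4*(4*x)) + 2 = 130] +2 is outermost — subtract 2 both sides ⇒ sub: 4*(4*x) = 128.
Step 3. [4*(4*x) = 128] 4·(inner) — divide through by 4 ⇒ div: 4*x = 32.
Step 4. [4*x = 32] divide by the outer 4, so div: x = 8.

Answer: x ∈ {8}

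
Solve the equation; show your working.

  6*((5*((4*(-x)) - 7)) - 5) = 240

Step 1. [6*((5*((4*(-x)) - 7)) - 5) = 240] 6·(inner) — divide through by 6 ⇒ div: (5*((4*(-x)) - 7)) - 5 = 40.
Step 2. [(5*((4*(-x)) - 7)) - 5 = 40] common factor 5 (LHS and 40) — divide through. So factor: ((4*(-x)) - 7) - 1 = 8.
Step 3. [((4*(-x)) - 7) - 1 = 8] 1 comes off first (add 1) ⇒ sub: (4*(-x)) - 7 = 9.
Step 4. [(4*(-x)) - 7 = 9] 7 comes off first (add 7), so sub: 4*(-x) = 16.
Step 5. [4*(-x) = 16] 4·(inner) — divide through by 4. So div: -x = 4.
Step 6. [-x = 4] leading − — multiply by −1 ⇒ neg: x = -4.

Answer: x ∈ {-4}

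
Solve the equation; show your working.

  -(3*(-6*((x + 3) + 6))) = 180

Step 1. [-(3*(-6*((x + 3) + 6))) = 180] LHS negated; negate both sides ⇒ neg: 3*(-6*((x + 3) + 6)) = -180.
Step 2. [3*(-6*((x + 3) + 6)) = -180] 3 out front; divide by 3, so div: -6*((x + 3) + 6) = -60.
Step 3. [-6*((x + 3) + 6) = -60] leading coefficient -6: divide by -6 ⇒ div: (x + 3) + 6 = 10.
Step 4. [(x + 3) + 6 = 10] peel the +6: subtract 6 from each side, so sub: x + 3 = 4.
Step 5. [x + 3 = 4] 3 comes off first (subtract 3). So sub: x = 1.

Answer: x ∈ {1}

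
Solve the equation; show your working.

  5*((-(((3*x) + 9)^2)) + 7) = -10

Step 1. [5*((-(((3*x) + 9)^2)) + 7) = -10] LHS = 5·(…); ÷5 both sides. So div: (-(((3*x) + 9)^2)) + 7 = -2.
Step 2. [(-(((3*x) + 9)^2)) + 7 = -2] 7 comes off first (subtract 7). So sub: -(((3*x) + 9)^2) = -9.
Step 3. [-(((3*x) + 9)^2) = -9] flip signs both sides, so neg: ((3*x) + 9)^2 = 9.
Step 4. [((3*x) + 9)^2 = 9] LHS squared, RHS 9 ≥ 0: apply √ (±), so sqrt: (3*x) + 9 = 3 or -3.
Step 5. [(3*x) + 9 = 3 or -3] 3 | LHS and 3 | 3 or -3: pull 3 out. So factor: x + 3 = 1 or -1.
Step 6. [x + 3 = 1 or -1] subtract 3: x sits inside (… + 3) ⇒ sub: x = -2 or -4.

Answer: x ∈ {-4, -2}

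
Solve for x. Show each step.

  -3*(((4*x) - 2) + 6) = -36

Step 1. [-3*(((4*x) - 2) + 6) = -36] -3·(inner) — divide through by -3 ⇒ div: ((4*x) - 2) + 6 = 12.
Step 2. [((4*x) - 2) + 6 = 12] the outer +6 inverts by subtracting 6. So sub: (4*x) - 2 = 6.
Step 3. [(4*x) - 2 = 6] peel the -2: add 2 from each side ⇒ sub: 4*x = 8.
Step 4. [4*x = 8] leading coefficient 4: divide by 4. So div: x = 2.

Answer: x ∈ {2}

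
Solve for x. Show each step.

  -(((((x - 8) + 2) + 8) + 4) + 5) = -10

Step 1. [-(((((x - 8) + 2) + 8) + 4) + 5) = -10] LHS negated; negate both sides. So neg: ((((x - 8) + 2) + 8) + 4) + 5 = 10.
Step 2. [((((x - 8) + 2) + 8) + 4) + 5 = 10] 5 comes off first (subtract 5) ⇒ sub: (((x - 8) + 2) + 8) + 4 = 5.
Step 3. [(((x - 8) + 2) + 8) + 4 = 5] subtract 4: x sits inside (… + 4) ⇒ sub: ((x - 8) + 2) + 8 = 1.
Step 4. [((x - 8) + 2) + 8 = 1] 8 comes off first (subtract 8), so sub: (x - 8) + 2 = -7.
Step 5. [(x - 8) + 2 = -7] subtract 2: x sits inside (… + 2), so sub: x - 8 = -9.
Step 6. [x - 8 = -9] 8 comes off first (add 8). So sub: x = -1.

Answer: x ∈ {-1}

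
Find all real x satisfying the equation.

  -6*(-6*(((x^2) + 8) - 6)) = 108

Step 1. [-6*(-6*(((x^2) + 8) - 6)) = 108] -6 out front; divide by -6. So div: -6*(((x^2) + 8) - 6) = -18.
Step 2. [-6*(((x^2) + 8) - 6) = -18] leading coefficient -6: divide by -6. So div: ((x^2) + 8) - 6 = 3.
Step 3. [((x^2) + 8) - 6 = 3] peel the -6: add 6 from each side, so sub: (x^2) + 8 = 9.
Step 4. [(x^2) + 8 = 9] peel the +8: subtract 8 from each side, so sub: x^2 = 1.
Step 5. [x^2 = 1] √ both sides: 1 ≥ 0 gives two branches ⇒ sqrt: x = 1 or -1.

Answer: x ∈ {-1, 1}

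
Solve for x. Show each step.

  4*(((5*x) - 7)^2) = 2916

Step 1. [4*(((5*x) - 7)^2) = 2916] divide by the outer 4, so div: ((5*x) - 7)^2 = 729.
Step 2. [((5*x) - 7)^2 = 729] 729 ≥ 0, LHS is (·)² — take ±√, so sqrt: (5*x) - 7 = 27 or -27.
Step 3. [(5*x) - 7 = 27 or -27] the outer -7 inverts by adding 7, so sub: 5*x = 34 or -20.
Step 4. [5*x = 34 or -20] 5 out front; divide by 5, so div: x = 34/5 or -4.

Answer: x ∈ {-4, 34/5}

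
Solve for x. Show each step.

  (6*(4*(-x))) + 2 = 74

Step 1. [(6*(4*(-x))) + 2 = 74] 2 comes off first (subtract 2) ⇒ sub: 6*(4*(-x)) = 72.
Step 2. [6*(4*(-x)) = 72] leading coefficient 6: divide by 6 ⇒ div: 4*(-x) = 12.
Step 3. [4*(-x) = 12] divide by the outer 4, so div: -x = 3.
Step 4. [-x = 3] flip signs both sides, so neg: x = -3.

Answer: x ∈ {-3}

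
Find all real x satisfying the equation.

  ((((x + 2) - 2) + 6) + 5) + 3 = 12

Step 1. [((((x + 2) - 2) + 6) + 5) + 3 = 12] peel the +3: subtract 3 from each side ⇒ sub: (((x + 2) - 2) + 6) + 5 = 9.
Step 2. [(((x + 2) - 2) + 6) + 5 = 9] peel the +5: subtract 5 from each side ⇒ sub: ((x + 2) - 2) + 6 = 4.
Step 3. [((x + 2) - 2) + 6 = 4] subtract 6: x sits inside (… + 6). So sub: (x + 2) - 2 = -2.
Step 4. [(x + 2) - 2 = -2] the outer -2 inverts by adding 2. So sub: x + 2 = 0.
Step 5. [x + 2 = 0] 2 comes off first (subtract 2) ⇒ sub: x = -2.

Answer: x ∈ {-2}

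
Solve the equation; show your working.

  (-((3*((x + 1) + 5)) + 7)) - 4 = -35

Step 1. [(-((3*((x + 1) + 5)) + 7)) - 4 = -35] -4 is outermost — add 4 both sides ⇒ sub: -((3*((x + 1) + 5)) + 7) = -31.
Step 2. [-((3*((x + 1) + 5)) + 7) = -31] LHS negated; negate both sides. So neg: (3*((x + 1) + 5)) + 7 = 31.
Step 3. [(3*((x + 1) + 5)) + 7 = 31] +7 is outermost — subtract 7 both sides, so sub: 3*((x + 1) + 5) = 24.
Step 4. [3*((x + 1) + 5) = 24] 3 out front; divide by 3. So div: (x + 1) + 5 = 8.
Step 5. [(x + 1) + 5 = 8] subtract 5: x sits inside (… + 5) ⇒ sub: x + 1 = 3.
Step 6. [x + 1 = 3] peel the +1: subtract 1 from each side. So sub: x = 2.

Answer: x ∈ {2}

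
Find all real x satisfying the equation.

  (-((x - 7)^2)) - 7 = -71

Step 1. [(-((x - 7)^2)) - 7 = -71] the outer -7 inverts by adding 7, so sub: -((x - 7)^2) = -64.
Step 2. [-((x - 7)^2) = -64] flip signs both sides, so neg: (x - 7)^2 = 64.
Step 3. [(x - 7)^2 = 64] LHS squared, RHS 64 ≥ 0: apply √ (±) ⇒ sqrt: x - 7 = 8 or -8.
Step 4. [x - 7 = 8 or -8] -7 is outermost — add 7 both sides, so sub: x = 15 or -1.

Answer: x ∈ {-1, 15}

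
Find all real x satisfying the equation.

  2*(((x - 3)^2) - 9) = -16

Step 1. [2*(((x - 3)^2) - 9) = -16] 2 out front; divide by 2 ⇒ div: ((x - 3)^2) - 9 = -8.
Step 2. [((x - 3)^2) - 9 = -8] add 9: x sits inside (… - 9) ⇒ sub: (x - 3)^2 = 1.
Step 3. [(x - 3)^2 = 1] LHS squared, RHS 1 ≥ 0: apply √ (±). So sqrt: x - 3 = 1 or -1.
Step 4. [x - 3 = 1 or -1] -3 is outermost — add 3 both sides ⇒ sub: x = 4 or 2.

Answer: x ∈ {2, 4}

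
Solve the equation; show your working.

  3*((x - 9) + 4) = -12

Step 1. [3*((x - 9) + 4) = -12] 3 out front; divide by 3 ⇒ div: (x - 9) + 4 = -4.
Step 2. [(x - 9) + 4 = -4] peel the +4: subtract 4 from each side. So sub: x - 9 = -8.
Step 3. [x - 9 = -8] the outer -9 inverts by adding 9, so sub: x = 1.

Answer: x ∈ {1}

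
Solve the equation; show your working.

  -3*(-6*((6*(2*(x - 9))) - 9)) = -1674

Step 1. [-3*(-6*((6*(2*(x - 9))) - 9)) = -1674] -3 out front; divide by -3. So div: -6*((6*(2*(x - 9))) - 9) = 558.
Step 2. [-6*((6*(2*(x - 9))) - 9) = 558] divide by the outer -6 ⇒ div: (6*(2*(x - 9))) - 9 = -93.
Step 3. [(6*(2*(x - 9))) - 9 = -93] -9 is outermost — add 9 both sides ⇒ sub: 6*(2*(x - 9)) = -84.
Step 4. [6*(2*(x - 9)) = -84] 6·(inner) — divide through by 6 ⇒ div: 2*(x - 9) = -14.
Step 5. [2*(x - 9) = -14] LHS = 2·(…); ÷2 both sides ⇒ div: x - 9 = -7.
Step 6. [x - 9 = -7] the outer -9 inverts by adding 9 ⇒ sub: x = 2.

Answer: x ∈ {2}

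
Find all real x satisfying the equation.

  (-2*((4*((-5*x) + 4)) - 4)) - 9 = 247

Step 1. [(-2*((4*((-5*x) + 4)) - 4)) - 9 = 247] 9 comes off first (add 9), so sub: -2*((4*((-5*x) + 4)) - 4) = 256.
Step 2. [-2*((4*((-5*x) + 4)) - 4) = 256] divide by the outer -2, so div: (4*((-5*x) + 4)) - 4 = -128.
Step 3. [(4*((-5*x) + 4)) - 4 = -128] 4 comes off first (add 4), so sub: 4*((-5*x) + 4) = -124.
Step 4. [4*((-5*x) + 4) = -124] 4 out front; divide by 4, so div: (-5*x) + 4 = -31.
Step 5. [(-5*x) + 4 = -31] peel the +4: subtract 4 from each side, so sub: -5*x = -35.
Step 6. [-5*x = -35] LHS = -5·(…); ÷-5 both sides, so div: x = 7.

Answer: x ∈ {7}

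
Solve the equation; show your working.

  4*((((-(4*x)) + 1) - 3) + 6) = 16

Step 1. [4*((((-(4*x)) + 1) - 3) + 6) = 16] 4·(inner) — divide through by 4 ⇒ div: (((-(4*x)) + 1) - 3) + 6 = 4.
Step 2. [(((-(4*x)) + 1) - 3) + 6 = 4] peel the +6: subtract 6 from each side. So sub: ((-(4*x)) + 1) - 3 = -2.
Step 3. [((-(4*x)) + 1) - 3 = -2] 3 comes off first (add 3). So sub: (-(4*x)) + 1 = 1.
Step 4. [(-(4*x)) + 1 = 1] subtract 1: x sits inside (… + 1), so sub: -(4*x) = 0.
Step 5. [-(4*x) = 0] flip signs both sides, so neg: 4*x = 0.
Step 6. [4*x = 0] 4 out front; divide by 4, so div: x = 0.

Answer: x ∈ {0}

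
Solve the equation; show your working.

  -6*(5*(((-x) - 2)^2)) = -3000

Step 1. [-6*(5*(((-x) - 2)^2)) = -3000] LHS = -6·(…); ÷-6 both sides, so div: 5*(((-x) - 2)^2) = 500.
Step 2. [5*(((-x) - 2)^2) = 500] divide by the outer 5, so div: ((-x) - 2)^2 = 100.
Step 3. [((-x) - 2)^2 = 100] √ both sides: 100 ≥ 0 gives two branches. So sqrt: (-x) - 2 = 10 or -10.
Step 4. [(-x) - 2 = 10 or -10] add 2: x sits inside (… - 2). So sub: -x = 12 or -8.
Step 5. [-x = 12 or -8] LHS negated; negate both sides. So neg: x = -12 or 8.

Answer: x ∈ {-12, 8}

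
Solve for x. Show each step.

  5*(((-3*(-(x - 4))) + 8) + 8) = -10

Step 1. [5*(((-3*(-(x - 4))) + 8) + 8) = -10] divide by the outer 5, so div: ((-3*(-(x - 4))) + 8) + 8 = -2.
Step 2. [((-3*(-(x - 4))) + 8) + 8 = -2] peel the +8: subtract 8 from each side ⇒ sub: (-3*(-(x - 4))) + 8 = -10.
Step 3. [(-3*(-(x - 4))) + 8 = -10] +8 is outermost — subtract 8 both sides ⇒ sub: -3*(-(x - 4)) = -18.
Step 4. [-3*(-(x - 4)) = -18] -3·(inner) — divide through by -3. So div: -(x - 4) = 6.
Step 5. [-(x - 4) = 6] flip signs both sides, so neg: x - 4 = -6.
Step 6. [x - 4 = -6] -4 is outermost — add 4 both sides, so sub: x = -2.

Answer: x ∈ {-2}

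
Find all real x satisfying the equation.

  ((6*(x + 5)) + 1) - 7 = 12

Step 1. [((6*(x + 5)) + 1) - 7 = 12] 7 comes off first (add 7) ⇒ sub: (6*(x + 5)) + 1 = 19.
Step 2. [(6*(x + 5)) + 1 = 19] +1 is outermost — subtract 1 both sides ⇒ sub: 6*(x + 5) = 18.
Step 3. [6*(x + 5) = 18] LHS = 6·(…); ÷6 both sides, so div: x + 5 = 3.
Step 4. [x + 5 = 3] subtract 5: x sits inside (… + 5) ⇒ sub: x = -2.

Answer: x ∈ {-2}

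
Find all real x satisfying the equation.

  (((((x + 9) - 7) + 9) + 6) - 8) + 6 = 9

Step 1. [(((((x + 9) - 7) + 9) + 6) - 8) + 6 = 9] +6 is outermost — subtract 6 both sides, so sub: ((((x + 9) - 7) + 9) + 6) - 8 = 3.
Step 2. [((((x + 9) - 7) + 9) + 6) - 8 = 3] add 8: x sits inside (… - 8) ⇒ sub: (((x + 9) - 7) + 9) + 6 = 11.
Step 3. [(((x + 9) - 7) + 9) + 6 = 11] +6 is outermost — subtract 6 both sides, so sub: ((x + 9) - 7) + 9 = 5.
Step 4. [((x + 9) - 7) + 9 = 5] 9 comes off first (subtract 9). So sub: (x + 9) - 7 = -4.
Step 5. [(x + 9) - 7 = -4] the outer -7 inverts by adding 7, so sub: x + 9 = 3.
Step 6. [x + 9 = 3] +9 is outermost — subtract 9 both sides. So sub: x = -6.

Answer: x ∈ {-6}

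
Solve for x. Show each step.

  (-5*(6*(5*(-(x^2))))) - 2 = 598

Step 1. [(-5*(6*(5*(-(x^2))))) - 2 = 598] add 2: x sits inside (… - 2) ⇒ sub: -5*(6*(5*(-(x^2)))) = 600.
Step 2. [-5*(6*(5*(-(x^2)))) = 600] LHS = -5·(…); ÷-5 both sides, so div: 6*(5*(-(x^2))) = -120.
Step 3. [6*(5*(-(x^2))) = -120] divide by the outer 6 ⇒ div: 5*(-(x^2)) = -20.
Step 4. [5*(-(x^2)) = -20] leading coefficient 5: divide by 5. So div: -(x^2) = -4.
Step 5. [-(x^2) = -4] LHS negated; negate both sides, so neg: x^2 = 4.
Step 6. [x^2 = 4] √ both sides: 4 ≥ 0 gives two branches ⇒ sqrt: x = 2 or -2.

Answer: x ∈ {-2, 2}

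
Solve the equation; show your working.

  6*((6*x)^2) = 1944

Step 1. [6*((6*x)^2) = 1944] divide by the outer 6. So div: (6*x)^2 = 324.
Step 2. [(6*x)^2 = 324] √ both sides: 324 ≥ 0 gives two branches, so sqrt: 6*x = 18 or -18.
Step 3. [6*x = 18 or -18] divide by the outer 6. So div: x = 3 or -3.

Answer: x ∈ {-3, 3}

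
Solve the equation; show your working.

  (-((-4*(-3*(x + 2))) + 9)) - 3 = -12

Step 1. [(-((-4*(-3*(x + 2))) + 9)) - 3 = -12] add 3: x sits inside (… - 3), so sub: -((-4*(-3*(x + 2))) + 9) = -9.
Step 2. [-((-4*(-3*(x + 2))) + 9) = -9] flip signs both sides. So neg: (-4*(-3*(x + 2))) + 9 = 9.
Step 3. [(-4*(-3*(x + 2))) + 9 = 9] +9 is outermost — subtract 9 both sides. So sub: -4*(-3*(x + 2)) = 0.
Step 4. [-4*(-3*(x + 2)) = 0] -4·(inner) — divide through by -4, so div: -3*(x + 2) = 0.
Step 5. [-3*(x + 2) = 0] LHS = -3·(…); ÷-3 both sides ⇒ div: x + 2 = 0.
Step 6. [x + 2 = 0] 2 comes off first (subtract 2). So sub: x = -2.

Answer: x ∈ {-2}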